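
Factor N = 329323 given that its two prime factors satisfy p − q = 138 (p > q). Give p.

647

Since p = q + 138, we have 329323 = q(q + 138), so q² + 138q − 329323 = 0.
Discriminant: 138² + 4·329323 = 19044 + 1317292 = 1336336; √1336336 = 1156.
q = (−138 + 1156)/2 = 509, and p = q + 138 = 647.
Check: 509 · 647 = 329323.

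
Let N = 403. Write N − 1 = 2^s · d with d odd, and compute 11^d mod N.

403 − 1 = 402 = 2^1 · 201, so d = 201.
11^1 ≡ 11 (mod 403)
11^2 ≡ 11^2 = 121 ≡ 121 (mod 403)
11^4 ≡ 121^2 = 14641 ≡ 133 (mod 403)
11^8 ≡ 133^2 = 17689 ≡ 360 (mod 403)
11^16 ≡ 360^2 = 129600 ≡ 237 (mod 403)
11^32 ≡ 237^2 = 56169 ≡ 152 (mod 403)
11^64 ≡ 152^2 = 23104 ≡ 133 (mod 403)
11^128 ≡ 133^2 = 17689 ≡ 360 (mod 403)
201 = 128 + 64 + 8 + 1 in binary powers of 2.
So 11^201 ≡ 360 · 133 · 360 · 11 ≡ 151 (mod 403).
Squaring chain: 151; never reaches −1, so base 11 is a Miller–Rabin witness that 403 is composite.

151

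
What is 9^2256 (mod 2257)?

1046

9^1 ≡ 9 (mod 2257)
9^2 ≡ 9^2 = 81 ≡ 81 (mod 2257)
9^4 ≡ 81^2 = 6561 ≡ 2047 (mod 2257)
9^8 ≡ 2047^2 = 4190209 ≡ 1217 (mod 2257)
9^16 ≡ 1217^2 = 1481089 ≡ 497 (mod 2257)
9^32 ≡ 497^2 = 247009 ≡ 996 (mod 2257)
9^64 ≡ 996^2 = 992016 ≡ 1193 (mod 2257)
9^128 ≡ 1193^2 = 1423249 ≡ 1339 (mod 2257)
9^256 ≡ 1339^2 = 1792921 ≡ 863 (mod 2257)
9^512 ≡ 863^2 = 744769 ≡ 2216 (mod 2257)
9^1024 ≡ 2216^2 = 4910656 ≡ 1681 (mod 2257)
9^2048 ≡ 1681^2 = 2825761 ≡ 2254 (mod 2257)
2256 = 2048 + 128 + 64 + 16 in binary powers of 2.
So 9^2256 ≡ 2254 · 1339 · 1193 · 497 ≡ 1046 (mod 2257).
Since 1046 ≠ 1, base 9 is a Fermat witness: 2257 is composite.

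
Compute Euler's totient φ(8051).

7872

Factor: 8051 = 83 · 97.
φ(8051) = (83−1) · (97−1) = 82 · 96 = 7872.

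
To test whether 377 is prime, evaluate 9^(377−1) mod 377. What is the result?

256

9^1 ≡ 9 (mod 377)
9^2 ≡ 9^2 = 81 ≡ 81 (mod 377)
9^4 ≡ 81^2 = 6561 ≡ 152 (mod 377)
9^8 ≡ 152^2 = 23104 ≡ 107 (mod 377)
9^16 ≡ 107^2 = 11449 ≡ 139 (mod 377)
9^32 ≡ 139^2 = 19321 ≡ 94 (mod 377)
9^64 ≡ 94^2 = 8836 ≡ 165 (mod 377)
9^128 ≡ 165^2 = 27225 ≡ 81 (mod 377)
9^256 ≡ 81^2 = 6561 ≡ 152 (mod 377)
376 = 256 + 64 + 32 + 16 + 8 in binary powers of 2.
So 9^376 ≡ 152 · 165 · 94 · 139 · 107 ≡ 256 (mod 377).
Since 256 ≠ 1, base 9 is a Fermat witness: 377 is composite.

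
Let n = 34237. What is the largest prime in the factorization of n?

73

34237 = 7 · 4891
4891 = 67 · 73
73 is prime.
So 34237 = 7 · 67 · 73; the largest prime factor is 73.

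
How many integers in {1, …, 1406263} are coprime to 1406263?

Factor: 1406263 = 67 · 139 · 151.
φ(1406263) = (67−1) · (139−1) · (151−1) = 66 · 138 · 150 = 1366200.

1366200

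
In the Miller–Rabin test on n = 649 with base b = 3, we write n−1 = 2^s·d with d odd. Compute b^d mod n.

649 − 1 = 648 = 2^3 · 81, so d = 81.
3^1 ≡ 3 (mod 649)
3^2 ≡ 3^2 = 9 ≡ 9 (mod 649)
3^4 ≡ 9^2 = 81 ≡ 81 (mod 649)
3^8 ≡ 81^2 = 6561 ≡ 71 (mod 649)
3^16 ≡ 71^2 = 5041 ≡ 498 (mod 649)
3^32 ≡ 498^2 = 248004 ≡ 86 (mod 649)
3^64 ≡ 86^2 = 7396 ≡ 257 (mod 649)
81 = 64 + 16 + 1 in binary powers of 2.
So 3^81 ≡ 257 · 498 · 3 ≡ 399 (mod 649).
Squaring chain: 399 → 196 → 125; never reaches −1, so base 3 is a Miller–Rabin witness that 649 is composite.

399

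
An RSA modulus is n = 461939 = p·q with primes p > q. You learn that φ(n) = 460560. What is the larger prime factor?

φ(n) = (p−1)(q−1) = n − (p+q) + 1, so p + q = 461939 − 460560 + 1 = 1380.
p and q are the roots of t² − 1380t + 461939 = 0.
Discriminant: 1380² − 4·461939 = 1904400 − 1847756 = 56644; √56644 = 238.
q = (1380 − 238)/2 = 571, p = (1380 + 238)/2 = 809.
Check: 571 · 809 = 461939.

809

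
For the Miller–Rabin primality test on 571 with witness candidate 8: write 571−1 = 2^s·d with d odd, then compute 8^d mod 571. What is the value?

570

571 − 1 = 570 = 2^1 · 285, so d = 285.
8^1 ≡ 8 (mod 571)
8^2 ≡ 8^2 = 64 ≡ 64 (mod 571)
8^4 ≡ 64^2 = 4096 ≡ 99 (mod 571)
8^8 ≡ 99^2 = 9801 ≡ 94 (mod 571)
8^16 ≡ 94^2 = 8836 ≡ 271 (mod 571)
8^32 ≡ 271^2 = 73441 ≡ 353 (mod 571)
8^64 ≡ 353^2 = 124609 ≡ 131 (mod 571)
8^128 ≡ 131^2 = 17161 ≡ 31 (mod 571)
8^256 ≡ 31^2 = 961 ≡ 390 (mod 571)
285 = 256 + 16 + 8 + 4 + 1 in binary powers of 2.
So 8^285 ≡ 390 · 271 · 94 · 99 · 8 ≡ 570 (mod 571).
Since 8^d ≡ 570 (mod 571), base 8 does not prove 571 composite.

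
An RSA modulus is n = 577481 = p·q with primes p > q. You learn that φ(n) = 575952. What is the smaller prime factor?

φ(n) = (p−1)(q−1) = n − (p+q) + 1, so p + q = 577481 − 575952 + 1 = 1530.
p and q are the roots of t² − 1530t + 577481 = 0.
Discriminant: 1530² − 4·577481 = 2340900 − 2309924 = 30976; √30976 = 176.
q = (1530 − 176)/2 = 677, p = (1530 + 176)/2 = 853.
Check: 677 · 853 = 577481.

677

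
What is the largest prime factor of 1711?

59

1711 = 29 · 59
59 is prime.
So 1711 = 29 · 59; the largest prime factor is 59.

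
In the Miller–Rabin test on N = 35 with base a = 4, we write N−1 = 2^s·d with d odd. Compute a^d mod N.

9

35 − 1 = 34 = 2^1 · 17, so d = 17.
4^1 ≡ 4 (mod 35)
4^2 ≡ 4^2 = 16 ≡ 16 (mod 35)
4^4 ≡ 16^2 = 256 ≡ 11 (mod 35)
4^8 ≡ 11^2 = 121 ≡ 16 (mod 35)
4^16 ≡ 16^2 = 256 ≡ 11 (mod 35)
17 = 16 + 1 in binary powers of 2.
So 4^17 ≡ 11 · 4 ≡ 9 (mod 35).
Squaring chain: 9; never reaches −1, so base 4 is a Miller–Rabin witness that 35 is composite.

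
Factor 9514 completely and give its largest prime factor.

9514 = 2 · 4757
4757 = 67 · 71
71 is prime.
So 9514 = 2 · 67 · 71; the largest prime factor is 71.

71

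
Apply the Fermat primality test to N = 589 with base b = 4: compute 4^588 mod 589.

4^1 ≡ 4 (mod 589)
4^2 ≡ 4^2 = 16 ≡ 16 (mod 589)
4^4 ≡ 16^2 = 256 ≡ 256 (mod 589)
4^8 ≡ 256^2 = 65536 ≡ 157 (mod 589)
4^16 ≡ 157^2 = 24649 ≡ 500 (mod 589)
4^32 ≡ 500^2 = 250000 ≡ 264 (mod 589)
4^64 ≡ 264^2 = 69696 ≡ 194 (mod 589)
4^128 ≡ 194^2 = 37636 ≡ 529 (mod 589)
4^256 ≡ 529^2 = 279841 ≡ 66 (mod 589)
4^512 ≡ 66^2 = 4356 ≡ 233 (mod 589)
588 = 512 + 64 + 8 + 4 in binary powers of 2.
So 4^588 ≡ 233 · 194 · 157 · 256 ≡ 64 (mod 589).
Since 64 ≠ 1, base 4 is a Fermat witness: 589 is composite.

64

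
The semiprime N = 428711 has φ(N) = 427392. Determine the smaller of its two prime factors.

577

φ(n) = (p−1)(q−1) = n − (p+q) + 1, so p + q = 428711 − 427392 + 1 = 1320.
p and q are the roots of t² − 1320t + 428711 = 0.
Discriminant: 1320² − 4·428711 = 1742400 − 1714844 = 27556; √27556 = 166.
q = (1320 − 166)/2 = 577, p = (1320 + 166)/2 = 743.
Check: 577 · 743 = 428711.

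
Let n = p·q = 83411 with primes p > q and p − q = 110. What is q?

239

Since p = q + 110, we have 83411 = q(q + 110), so q² + 110q − 83411 = 0.
Discriminant: 110² + 4·83411 = 12100 + 333644 = 345744; √345744 = 588.
q = (−110 + 588)/2 = 239, and p = q + 110 = 349.
Check: 239 · 349 = 83411.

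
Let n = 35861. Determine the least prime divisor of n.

35861 is odd.
Digit sum 23, not divisible by 3.
Ends in 1: not divisible by 5.
7: 35861 = 7·5123

7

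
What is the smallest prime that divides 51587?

79

51587 is odd.
Digit sum 26, not divisible by 3.
Ends in 7: not divisible by 5.
7: 51587 = 7·7369 + 4
11: 51587 = 11·4689 + 8
13: 51587 = 13·3968 + 3
17: 51587 = 17·3034 + 9
19: 51587 = 19·2715 + 2
23: 51587 = 23·2242 + 21
29: 51587 = 29·1778 + 25
31: 51587 = 31·1664 + 3
37: 51587 = 37·1394 + 9
41: 51587 = 41·1258 + 9
43: 51587 = 43·1199 + 30
47: 51587 = 47·1097 + 28
53: 51587 = 53·973 + 18
59: 51587 = 59·874 + 21
61: 51587 = 61·845 + 42
67: 51587 = 67·769 + 64
71: 51587 = 71·726 + 41
73: 51587 = 73·706 + 49
79: 51587 = 79·653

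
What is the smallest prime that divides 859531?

859531 is odd.
Digit sum 31, not divisible by 3.
Ends in 1: not divisible by 5.
7: 859531 = 7·122790 + 1
11: 859531 = 11·78139 + 2
13: 859531 = 13·66117 + 10
17: 859531 = 17·50560 + 11
19: 859531 = 19·45238 + 9
23: 859531 = 23·37370 + 21
29: 859531 = 29·29639

29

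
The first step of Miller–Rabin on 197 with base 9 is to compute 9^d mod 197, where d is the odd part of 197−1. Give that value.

197 − 1 = 196 = 2^2 · 49, so d = 49.
9^1 ≡ 9 (mod 197)
9^2 ≡ 9^2 = 81 ≡ 81 (mod 197)
9^4 ≡ 81^2 = 6561 ≡ 60 (mod 197)
9^8 ≡ 60^2 = 3600 ≡ 54 (mod 197)
9^16 ≡ 54^2 = 2916 ≡ 158 (mod 197)
9^32 ≡ 158^2 = 24964 ≡ 142 (mod 197)
49 = 32 + 16 + 1 in binary powers of 2.
So 9^49 ≡ 142 · 158 · 9 ≡ 196 (mod 197).
Since 9^d ≡ 196 (mod 197), base 9 does not prove 197 composite.

196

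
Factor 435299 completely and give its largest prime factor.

435299 = 67 · 6497
6497 = 73 · 89
89 is prime.
So 435299 = 67 · 73 · 89; the largest prime factor is 89.

89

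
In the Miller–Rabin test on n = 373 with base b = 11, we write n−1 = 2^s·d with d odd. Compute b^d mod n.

104

373 − 1 = 372 = 2^2 · 93, so d = 93.
11^1 ≡ 11 (mod 373)
11^2 ≡ 11^2 = 121 ≡ 121 (mod 373)
11^4 ≡ 121^2 = 14641 ≡ 94 (mod 373)
11^8 ≡ 94^2 = 8836 ≡ 257 (mod 373)
11^16 ≡ 257^2 = 66049 ≡ 28 (mod 373)
11^32 ≡ 28^2 = 784 ≡ 38 (mod 373)
11^64 ≡ 38^2 = 1444 ≡ 325 (mod 373)
93 = 64 + 16 + 8 + 4 + 1 in binary powers of 2.
So 11^93 ≡ 325 · 28 · 257 · 94 · 11 ≡ 104 (mod 373).
Squaring chain: 104 → 372; reaches −1, so base 11 does not prove 373 composite.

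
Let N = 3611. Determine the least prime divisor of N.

23

3611 is odd.
Digit sum 11, not divisible by 3.
Ends in 1: not divisible by 5.
7: 3611 = 7·515 + 6
11: 3611 = 11·328 + 3
13: 3611 = 13·277 + 10
17: 3611 = 17·212 + 7
19: 3611 = 19·190 + 1
23: 3611 = 23·157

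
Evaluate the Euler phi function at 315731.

Factor: 315731 = 13 · 149 · 163.
φ(315731) = (13−1) · (149−1) · (163−1) = 12 · 148 · 162 = 287712.

287712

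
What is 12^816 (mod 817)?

12^1 ≡ 12 (mod 817)
12^2 ≡ 12^2 = 144 ≡ 144 (mod 817)
12^4 ≡ 144^2 = 20736 ≡ 311 (mod 817)
12^8 ≡ 311^2 = 96721 ≡ 315 (mod 817)
12^16 ≡ 315^2 = 99225 ≡ 368 (mod 817)
12^32 ≡ 368^2 = 135424 ≡ 619 (mod 817)
12^64 ≡ 619^2 = 383161 ≡ 805 (mod 817)
12^128 ≡ 805^2 = 648025 ≡ 144 (mod 817)
12^256 ≡ 144^2 = 20736 ≡ 311 (mod 817)
12^512 ≡ 311^2 = 96721 ≡ 315 (mod 817)
816 = 512 + 256 + 32 + 16 in binary powers of 2.
So 12^816 ≡ 315 · 311 · 619 · 368 ≡ 704 (mod 817).
Since 704 ≠ 1, base 12 is a Fermat witness: 817 is composite.

704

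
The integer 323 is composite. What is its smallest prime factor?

323 is odd.
Digit sum 8, not divisible by 3.
Ends in 3: not divisible by 5.
7: 323 = 7·46 + 1
11: 323 = 11·29 + 4
13: 323 = 13·24 + 11
17: 323 = 17·19

17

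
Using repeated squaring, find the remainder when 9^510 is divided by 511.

1

9^1 ≡ 9 (mod 511)
9^2 ≡ 9^2 = 81 ≡ 81 (mod 511)
9^4 ≡ 81^2 = 6561 ≡ 429 (mod 511)
9^8 ≡ 429^2 = 184041 ≡ 81 (mod 511)
9^16 ≡ 81^2 = 6561 ≡ 429 (mod 511)
9^32 ≡ 429^2 = 184041 ≡ 81 (mod 511)
9^64 ≡ 81^2 = 6561 ≡ 429 (mod 511)
9^128 ≡ 429^2 = 184041 ≡ 81 (mod 511)
9^256 ≡ 81^2 = 6561 ≡ 429 (mod 511)
510 = 256 + 128 + 64 + 32 + 16 + 8 + 4 + 2 in binary powers of 2.
So 9^510 ≡ 429 · 81 · 429 · 81 · 429 · 81 · 429 · 81 ≡ 1 (mod 511).
Since the result is 1, base 9 gives no evidence that 511 is composite.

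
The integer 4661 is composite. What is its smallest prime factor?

59

4661 is odd.
Digit sum 17, not divisible by 3.
Ends in 1: not divisible by 5.
7: 4661 = 7·665 + 6
11: 4661 = 11·423 + 8
13: 4661 = 13·358 + 7
17: 4661 = 17·274 + 3
19: 4661 = 19·245 + 6
23: 4661 = 23·202 + 15
29: 4661 = 29·160 + 21
31: 4661 = 31·150 + 11
37: 4661 = 37·125 + 36
41: 4661 = 41·113 + 28
43: 4661 = 43·108 + 17
47: 4661 = 47·99 + 8
53: 4661 = 53·87 + 50
59: 4661 = 59·79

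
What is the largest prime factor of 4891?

4891 = 67 · 73
73 is prime.
So 4891 = 67 · 73; the largest prime factor is 73.

73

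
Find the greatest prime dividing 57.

57 = 3 · 19
19 is prime.
So 57 = 3 · 19; the largest prime factor is 19.

19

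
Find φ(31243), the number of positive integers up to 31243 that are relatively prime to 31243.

Factor: 31243 = 157 · 199.
φ(31243) = (157−1) · (199−1) = 156 · 198 = 30888.

30888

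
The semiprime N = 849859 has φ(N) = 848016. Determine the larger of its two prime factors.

937

φ(n) = (p−1)(q−1) = n − (p+q) + 1, so p + q = 849859 − 848016 + 1 = 1844.
p and q are the roots of t² − 1844t + 849859 = 0.
Discriminant: 1844² − 4·849859 = 3400336 − 3399436 = 900; √900 = 30.
q = (1844 − 30)/2 = 907, p = (1844 + 30)/2 = 937.
Check: 907 · 937 = 849859.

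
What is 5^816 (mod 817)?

5^1 ≡ 5 (mod 817)
5^2 ≡ 5^2 = 25 ≡ 25 (mod 817)
5^4 ≡ 25^2 = 625 ≡ 625 (mod 817)
5^8 ≡ 625^2 = 390625 ≡ 99 (mod 817)
5^16 ≡ 99^2 = 9801 ≡ 814 (mod 817)
5^32 ≡ 814^2 = 662596 ≡ 9 (mod 817)
5^64 ≡ 9^2 = 81 ≡ 81 (mod 817)
5^128 ≡ 81^2 = 6561 ≡ 25 (mod 817)
5^256 ≡ 25^2 = 625 ≡ 625 (mod 817)
5^512 ≡ 625^2 = 390625 ≡ 99 (mod 817)
816 = 512 + 256 + 32 + 16 in binary powers of 2.
So 5^816 ≡ 99 · 625 · 9 · 814 ≡ 140 (mod 817).
Since 140 ≠ 1, base 5 is a Fermat witness: 817 is composite.

140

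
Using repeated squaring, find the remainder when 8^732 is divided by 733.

8^1 ≡ 8 (mod 733)
8^2 ≡ 8^2 = 64 ≡ 64 (mod 733)
8^4 ≡ 64^2 = 4096 ≡ 431 (mod 733)
8^8 ≡ 431^2 = 185761 ≡ 312 (mod 733)
8^16 ≡ 312^2 = 97344 ≡ 588 (mod 733)
8^32 ≡ 588^2 = 345744 ≡ 501 (mod 733)
8^64 ≡ 501^2 = 251001 ≡ 315 (mod 733)
8^128 ≡ 315^2 = 99225 ≡ 270 (mod 733)
8^256 ≡ 270^2 = 72900 ≡ 333 (mod 733)
8^512 ≡ 333^2 = 110889 ≡ 206 (mod 733)
732 = 512 + 128 + 64 + 16 + 8 + 4 in binary powers of 2.
So 8^732 ≡ 206 · 270 · 315 · 588 · 312 · 431 ≡ 1 (mod 733).
Since the result is 1, base 8 gives no evidence that 733 is composite.

1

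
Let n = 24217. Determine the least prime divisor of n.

24217 is odd.
Digit sum 16, not divisible by 3.
Ends in 7: not divisible by 5.
7: 24217 = 7·3459 + 4
11: 24217 = 11·2201 + 6
13: 24217 = 13·1862 + 11
17: 24217 = 17·1424 + 9
19: 24217 = 19·1274 + 11
23: 24217 = 23·1052 + 21
29: 24217 = 29·835 + 2
31: 24217 = 31·781 + 6
37: 24217 = 37·654 + 19
41: 24217 = 41·590 + 27
43: 24217 = 43·563 + 8
47: 24217 = 47·515 + 12
53: 24217 = 53·456 + 49
59: 24217 = 59·410 + 27
61: 24217 = 61·397

61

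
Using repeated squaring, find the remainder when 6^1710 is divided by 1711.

993

6^1 ≡ 6 (mod 1711)
6^2 ≡ 6^2 = 36 ≡ 36 (mod 1711)
6^4 ≡ 36^2 = 1296 ≡ 1296 (mod 1711)
6^8 ≡ 1296^2 = 1679616 ≡ 1125 (mod 1711)
6^16 ≡ 1125^2 = 1265625 ≡ 1196 (mod 1711)
6^32 ≡ 1196^2 = 1430416 ≡ 20 (mod 1711)
6^64 ≡ 20^2 = 400 ≡ 400 (mod 1711)
6^128 ≡ 400^2 = 160000 ≡ 877 (mod 1711)
6^256 ≡ 877^2 = 769129 ≡ 890 (mod 1711)
6^512 ≡ 890^2 = 792100 ≡ 1618 (mod 1711)
6^1024 ≡ 1618^2 = 2617924 ≡ 94 (mod 1711)
1710 = 1024 + 512 + 128 + 32 + 8 + 4 + 2 in binary powers of 2.
So 6^1710 ≡ 94 · 1618 · 877 · 20 · 1125 · 1296 · 36 ≡ 993 (mod 1711).
Since 993 ≠ 1, base 6 is a Fermat witness: 1711 is composite.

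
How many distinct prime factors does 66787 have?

3

66787 = 7^2 · 1363
1363 = 29 · 47
66787 = 7^2 · 29 · 47, which has 3 distinct prime factors.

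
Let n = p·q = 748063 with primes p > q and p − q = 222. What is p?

Since p = q + 222, we have 748063 = q(q + 222), so q² + 222q − 748063 = 0.
Discriminant: 222² + 4·748063 = 49284 + 2992252 = 3041536; √3041536 = 1744.
q = (−222 + 1744)/2 = 761, and p = q + 222 = 983.
Check: 761 · 983 = 748063.

983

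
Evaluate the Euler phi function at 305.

Factor: 305 = 5 · 61.
φ(305) = (5−1) · (61−1) = 4 · 60 = 240.

240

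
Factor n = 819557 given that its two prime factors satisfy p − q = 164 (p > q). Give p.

Since p = q + 164, we have 819557 = q(q + 164), so q² + 164q − 819557 = 0.
Discriminant: 164² + 4·819557 = 26896 + 3278228 = 3305124; √3305124 = 1818.
q = (−164 + 1818)/2 = 827, and p = q + 164 = 991.
Check: 827 · 991 = 819557.

991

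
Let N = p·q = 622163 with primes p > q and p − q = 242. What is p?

919

Since p = q + 242, we have 622163 = q(q + 242), so q² + 242q − 622163 = 0.
Discriminant: 242² + 4·622163 = 58564 + 2488652 = 2547216; √2547216 = 1596.
q = (−242 + 1596)/2 = 677, and p = q + 242 = 919.
Check: 677 · 919 = 622163.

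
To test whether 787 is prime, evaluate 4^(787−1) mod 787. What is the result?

1

4^1 ≡ 4 (mod 787)
4^2 ≡ 4^2 = 16 ≡ 16 (mod 787)
4^4 ≡ 16^2 = 256 ≡ 256 (mod 787)
4^8 ≡ 256^2 = 65536 ≡ 215 (mod 787)
4^16 ≡ 215^2 = 46225 ≡ 579 (mod 787)
4^32 ≡ 579^2 = 335241 ≡ 766 (mod 787)
4^64 ≡ 766^2 = 586756 ≡ 441 (mod 787)
4^128 ≡ 441^2 = 194481 ≡ 92 (mod 787)
4^256 ≡ 92^2 = 8464 ≡ 594 (mod 787)
4^512 ≡ 594^2 = 352836 ≡ 260 (mod 787)
786 = 512 + 256 + 16 + 2 in binary powers of 2.
So 4^786 ≡ 260 · 594 · 579 · 16 ≡ 1 (mod 787).
Since the result is 1, base 4 gives no evidence that 787 is composite.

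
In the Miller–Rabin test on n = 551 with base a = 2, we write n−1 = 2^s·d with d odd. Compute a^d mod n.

184

551 − 1 = 550 = 2^1 · 275, so d = 275.
2^1 ≡ 2 (mod 551)
2^2 ≡ 2^2 = 4 ≡ 4 (mod 551)
2^4 ≡ 4^2 = 16 ≡ 16 (mod 551)
2^8 ≡ 16^2 = 256 ≡ 256 (mod 551)
2^16 ≡ 256^2 = 65536 ≡ 518 (mod 551)
2^32 ≡ 518^2 = 268324 ≡ 538 (mod 551)
2^64 ≡ 538^2 = 289444 ≡ 169 (mod 551)
2^128 ≡ 169^2 = 28561 ≡ 460 (mod 551)
2^256 ≡ 460^2 = 211600 ≡ 16 (mod 551)
275 = 256 + 16 + 2 + 1 in binary powers of 2.
So 2^275 ≡ 16 · 518 · 4 · 2 ≡ 184 (mod 551).
Squaring chain: 184; never reaches −1, so base 2 is a Miller–Rabin witness that 551 is composite.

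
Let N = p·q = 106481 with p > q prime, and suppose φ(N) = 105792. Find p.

457

φ(n) = (p−1)(q−1) = n − (p+q) + 1, so p + q = 106481 − 105792 + 1 = 690.
p and q are the roots of t² − 690t + 106481 = 0.
Discriminant: 690² − 4·106481 = 476100 − 425924 = 50176; √50176 = 224.
q = (690 − 224)/2 = 233, p = (690 + 224)/2 = 457.
Check: 233 · 457 = 106481.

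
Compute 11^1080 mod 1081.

581

11^1 ≡ 11 (mod 1081)
11^2 ≡ 11^2 = 121 ≡ 121 (mod 1081)
11^4 ≡ 121^2 = 14641 ≡ 588 (mod 1081)
11^8 ≡ 588^2 = 345744 ≡ 905 (mod 1081)
11^16 ≡ 905^2 = 819025 ≡ 708 (mod 1081)
11^32 ≡ 708^2 = 501264 ≡ 761 (mod 1081)
11^64 ≡ 761^2 = 579121 ≡ 786 (mod 1081)
11^128 ≡ 786^2 = 617796 ≡ 545 (mod 1081)
11^256 ≡ 545^2 = 297025 ≡ 831 (mod 1081)
11^512 ≡ 831^2 = 690561 ≡ 883 (mod 1081)
11^1024 ≡ 883^2 = 779689 ≡ 288 (mod 1081)
1080 = 1024 + 32 + 16 + 8 in binary powers of 2.
So 11^1080 ≡ 288 · 761 · 708 · 905 ≡ 581 (mod 1081).
Since 581 ≠ 1, base 11 is a Fermat witness: 1081 is composite.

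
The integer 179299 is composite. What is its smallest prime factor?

179299 is odd.
Digit sum 37, not divisible by 3.
Ends in 9: not divisible by 5.
7: 179299 = 7·25614 + 1
11: 179299 = 11·16299 + 10
13: 179299 = 13·13792 + 3
17: 179299 = 17·10547

17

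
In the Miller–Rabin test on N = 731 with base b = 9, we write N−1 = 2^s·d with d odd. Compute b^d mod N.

195

731 − 1 = 730 = 2^1 · 365, so d = 365.
9^1 ≡ 9 (mod 731)
9^2 ≡ 9^2 = 81 ≡ 81 (mod 731)
9^4 ≡ 81^2 = 6561 ≡ 713 (mod 731)
9^8 ≡ 713^2 = 508369 ≡ 324 (mod 731)
9^16 ≡ 324^2 = 104976 ≡ 443 (mod 731)
9^32 ≡ 443^2 = 196249 ≡ 341 (mod 731)
9^64 ≡ 341^2 = 116281 ≡ 52 (mod 731)
9^128 ≡ 52^2 = 2704 ≡ 511 (mod 731)
9^256 ≡ 511^2 = 261121 ≡ 154 (mod 731)
365 = 256 + 64 + 32 + 8 + 4 + 1 in binary powers of 2.
So 9^365 ≡ 154 · 52 · 341 · 324 · 713 · 9 ≡ 195 (mod 731).
Squaring chain: 195; never reaches −1, so base 9 is a Miller–Rabin witness that 731 is composite.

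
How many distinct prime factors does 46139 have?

3

46139 = 29 · 1591
1591 = 37 · 43
46139 = 29 · 37 · 43, which has 3 distinct prime factors.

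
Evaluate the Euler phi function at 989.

924

Factor: 989 = 23 · 43.
φ(989) = (23−1) · (43−1) = 22 · 42 = 924.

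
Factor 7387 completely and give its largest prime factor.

7387 = 83 · 89
89 is prime.
So 7387 = 83 · 89; the largest prime factor is 89.

89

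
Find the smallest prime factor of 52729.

67

52729 is odd.
Digit sum 25, not divisible by 3.
Ends in 9: not divisible by 5.
7: 52729 = 7·7532 + 5
11: 52729 = 11·4793 + 6
13: 52729 = 13·4056 + 1
17: 52729 = 17·3101 + 12
19: 52729 = 19·2775 + 4
23: 52729 = 23·2292 + 13
29: 52729 = 29·1818 + 7
31: 52729 = 31·1700 + 29
37: 52729 = 37·1425 + 4
41: 52729 = 41·1286 + 3
43: 52729 = 43·1226 + 11
47: 52729 = 47·1121 + 42
53: 52729 = 53·994 + 47
59: 52729 = 59·893 + 42
61: 52729 = 61·864 + 25
67: 52729 = 67·787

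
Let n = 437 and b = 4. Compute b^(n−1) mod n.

4^1 ≡ 4 (mod 437)
4^2 ≡ 4^2 = 16 ≡ 16 (mod 437)
4^4 ≡ 16^2 = 256 ≡ 256 (mod 437)
4^8 ≡ 256^2 = 65536 ≡ 423 (mod 437)
4^16 ≡ 423^2 = 178929 ≡ 196 (mod 437)
4^32 ≡ 196^2 = 38416 ≡ 397 (mod 437)
4^64 ≡ 397^2 = 157609 ≡ 289 (mod 437)
4^128 ≡ 289^2 = 83521 ≡ 54 (mod 437)
4^256 ≡ 54^2 = 2916 ≡ 294 (mod 437)
436 = 256 + 128 + 32 + 16 + 4 in binary powers of 2.
So 4^436 ≡ 294 · 54 · 397 · 196 · 256 ≡ 123 (mod 437).
Since 123 ≠ 1, base 4 is a Fermat witness: 437 is composite.

123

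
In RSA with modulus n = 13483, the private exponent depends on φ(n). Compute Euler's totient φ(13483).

Factor: 13483 = 97 · 139.
φ(13483) = (97−1) · (139−1) = 96 · 138 = 13248.

13248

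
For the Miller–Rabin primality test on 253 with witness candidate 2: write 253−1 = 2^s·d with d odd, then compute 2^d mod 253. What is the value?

118

253 − 1 = 252 = 2^2 · 63, so d = 63.
2^1 ≡ 2 (mod 253)
2^2 ≡ 2^2 = 4 ≡ 4 (mod 253)
2^4 ≡ 4^2 = 16 ≡ 16 (mod 253)
2^8 ≡ 16^2 = 256 ≡ 3 (mod 253)
2^16 ≡ 3^2 = 9 ≡ 9 (mod 253)
2^32 ≡ 9^2 = 81 ≡ 81 (mod 253)
63 = 32 + 16 + 8 + 4 + 2 + 1 in binary powers of 2.
So 2^63 ≡ 81 · 9 · 3 · 16 · 4 · 2 ≡ 118 (mod 253).
Squaring chain: 118 → 9; never reaches −1, so base 2 is a Miller–Rabin witness that 253 is composite.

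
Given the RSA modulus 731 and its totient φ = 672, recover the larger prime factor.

φ(n) = (p−1)(q−1) = n − (p+q) + 1, so p + q = 731 − 672 + 1 = 60.
p and q are the roots of t² − 60t + 731 = 0.
Discriminant: 60² − 4·731 = 3600 − 2924 = 676; √676 = 26.
q = (60 − 26)/2 = 17, p = (60 + 26)/2 = 43.
Check: 17 · 43 = 731.

43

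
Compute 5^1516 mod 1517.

5^1 ≡ 5 (mod 1517)
5^2 ≡ 5^2 = 25 ≡ 25 (mod 1517)
5^4 ≡ 25^2 = 625 ≡ 625 (mod 1517)
5^8 ≡ 625^2 = 390625 ≡ 756 (mod 1517)
5^16 ≡ 756^2 = 571536 ≡ 1144 (mod 1517)
5^32 ≡ 1144^2 = 1308736 ≡ 1082 (mod 1517)
5^64 ≡ 1082^2 = 1170724 ≡ 1117 (mod 1517)
5^128 ≡ 1117^2 = 1247689 ≡ 715 (mod 1517)
5^256 ≡ 715^2 = 511225 ≡ 1513 (mod 1517)
5^512 ≡ 1513^2 = 2289169 ≡ 16 (mod 1517)
5^1024 ≡ 16^2 = 256 ≡ 256 (mod 1517)
1516 = 1024 + 256 + 128 + 64 + 32 + 8 + 4 in binary powers of 2.
So 5^1516 ≡ 256 · 1513 · 715 · 1117 · 1082 · 756 · 625 ≡ 1513 (mod 1517).
Since 1513 ≠ 1, base 5 is a Fermat witness: 1517 is composite.

1513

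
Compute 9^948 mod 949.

1

9^1 ≡ 9 (mod 949)
9^2 ≡ 9^2 = 81 ≡ 81 (mod 949)
9^4 ≡ 81^2 = 6561 ≡ 867 (mod 949)
9^8 ≡ 867^2 = 751689 ≡ 81 (mod 949)
9^16 ≡ 81^2 = 6561 ≡ 867 (mod 949)
9^32 ≡ 867^2 = 751689 ≡ 81 (mod 949)
9^64 ≡ 81^2 = 6561 ≡ 867 (mod 949)
9^128 ≡ 867^2 = 751689 ≡ 81 (mod 949)
9^256 ≡ 81^2 = 6561 ≡ 867 (mod 949)
9^512 ≡ 867^2 = 751689 ≡ 81 (mod 949)
948 = 512 + 256 + 128 + 32 + 16 + 4 in binary powers of 2.
So 9^948 ≡ 81 · 867 · 81 · 81 · 867 · 867 ≡ 1 (mod 949).
Since the result is 1, base 9 gives no evidence that 949 is composite.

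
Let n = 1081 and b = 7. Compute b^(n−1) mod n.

7^1 ≡ 7 (mod 1081)
7^2 ≡ 7^2 = 49 ≡ 49 (mod 1081)
7^4 ≡ 49^2 = 2401 ≡ 239 (mod 1081)
7^8 ≡ 239^2 = 57121 ≡ 909 (mod 1081)
7^16 ≡ 909^2 = 826281 ≡ 397 (mod 1081)
7^32 ≡ 397^2 = 157609 ≡ 864 (mod 1081)
7^64 ≡ 864^2 = 746496 ≡ 606 (mod 1081)
7^128 ≡ 606^2 = 367236 ≡ 777 (mod 1081)
7^256 ≡ 777^2 = 603729 ≡ 531 (mod 1081)
7^512 ≡ 531^2 = 281961 ≡ 901 (mod 1081)
7^1024 ≡ 901^2 = 811801 ≡ 1051 (mod 1081)
1080 = 1024 + 32 + 16 + 8 in binary powers of 2.
So 7^1080 ≡ 1051 · 864 · 397 · 909 ≡ 1061 (mod 1081).
Since 1061 ≠ 1, base 7 is a Fermat witness: 1081 is composite.

1061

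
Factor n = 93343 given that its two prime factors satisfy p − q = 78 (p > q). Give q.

269

Since p = q + 78, we have 93343 = q(q + 78), so q² + 78q − 93343 = 0.
Discriminant: 78² + 4·93343 = 6084 + 373372 = 379456; √379456 = 616.
q = (−78 + 616)/2 = 269, and p = q + 78 = 347.
Check: 269 · 347 = 93343.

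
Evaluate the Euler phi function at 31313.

Factor: 31313 = 173 · 181.
φ(31313) = (173−1) · (181−1) = 172 · 180 = 30960.

30960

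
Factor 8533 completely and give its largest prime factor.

8533 = 7 · 1219
1219 = 23 · 53
53 is prime.
So 8533 = 7 · 23 · 53; the largest prime factor is 53.

53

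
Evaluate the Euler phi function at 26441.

26112

Factor: 26441 = 137 · 193.
φ(26441) = (137−1) · (193−1) = 136 · 192 = 26112.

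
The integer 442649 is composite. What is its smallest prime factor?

31

442649 is odd.
Digit sum 29, not divisible by 3.
Ends in 9: not divisible by 5.
7: 442649 = 7·63235 + 4
11: 442649 = 11·40240 + 9
13: 442649 = 13·34049 + 12
17: 442649 = 17·26038 + 3
19: 442649 = 19·23297 + 6
23: 442649 = 23·19245 + 14
29: 442649 = 29·15263 + 22
31: 442649 = 31·14279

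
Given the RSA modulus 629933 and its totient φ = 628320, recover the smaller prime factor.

661

φ(n) = (p−1)(q−1) = n − (p+q) + 1, so p + q = 629933 − 628320 + 1 = 1614.
p and q are the roots of t² − 1614t + 629933 = 0.
Discriminant: 1614² − 4·629933 = 2604996 − 2519732 = 85264; √85264 = 292.
q = (1614 − 292)/2 = 661, p = (1614 + 292)/2 = 953.
Check: 661 · 953 = 629933.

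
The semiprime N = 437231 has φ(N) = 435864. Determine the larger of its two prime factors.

φ(n) = (p−1)(q−1) = n − (p+q) + 1, so p + q = 437231 − 435864 + 1 = 1368.
p and q are the roots of t² − 1368t + 437231 = 0.
Discriminant: 1368² − 4·437231 = 1871424 − 1748924 = 122500; √122500 = 350.
q = (1368 − 350)/2 = 509, p = (1368 + 350)/2 = 859.
Check: 509 · 859 = 437231.

859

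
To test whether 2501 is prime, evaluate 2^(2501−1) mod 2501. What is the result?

2^1 ≡ 2 (mod 2501)
2^2 ≡ 2^2 = 4 ≡ 4 (mod 2501)
2^4 ≡ 4^2 = 16 ≡ 16 (mod 2501)
2^8 ≡ 16^2 = 256 ≡ 256 (mod 2501)
2^16 ≡ 256^2 = 65536 ≡ 510 (mod 2501)
2^32 ≡ 510^2 = 260100 ≡ 2497 (mod 2501)
2^64 ≡ 2497^2 = 6235009 ≡ 16 (mod 2501)
2^128 ≡ 16^2 = 256 ≡ 256 (mod 2501)
2^256 ≡ 256^2 = 65536 ≡ 510 (mod 2501)
2^512 ≡ 510^2 = 260100 ≡ 2497 (mod 2501)
2^1024 ≡ 2497^2 = 6235009 ≡ 16 (mod 2501)
2^2048 ≡ 16^2 = 256 ≡ 256 (mod 2501)
2500 = 2048 + 256 + 128 + 64 + 4 in binary powers of 2.
So 2^2500 ≡ 256 · 510 · 256 · 16 · 16 ≡ 1477 (mod 2501).
Since 1477 ≠ 1, base 2 is a Fermat witness: 2501 is composite.

1477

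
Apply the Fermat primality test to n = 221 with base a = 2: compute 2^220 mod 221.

16

2^1 ≡ 2 (mod 221)
2^2 ≡ 2^2 = 4 ≡ 4 (mod 221)
2^4 ≡ 4^2 = 16 ≡ 16 (mod 221)
2^8 ≡ 16^2 = 256 ≡ 35 (mod 221)
2^16 ≡ 35^2 = 1225 ≡ 120 (mod 221)
2^32 ≡ 120^2 = 14400 ≡ 35 (mod 221)
2^64 ≡ 35^2 = 1225 ≡ 120 (mod 221)
2^128 ≡ 120^2 = 14400 ≡ 35 (mod 221)
220 = 128 + 64 + 16 + 8 + 4 in binary powers of 2.
So 2^220 ≡ 35 · 120 · 120 · 35 · 16 ≡ 16 (mod 221).
Since 16 ≠ 1, base 2 is a Fermat witness: 221 is composite.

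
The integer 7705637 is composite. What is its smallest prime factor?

7705637 is odd.
Digit sum 35, not divisible by 3.
Ends in 7: not divisible by 5.
7: 7705637 = 7·1100805 + 2
11: 7705637 = 11·700512 + 5
13: 7705637 = 13·592741 + 4
17: 7705637 = 17·453272 + 13
19: 7705637 = 19·405559 + 16
23: 7705637 = 23·335027 + 16
29: 7705637 = 29·265711 + 18
31: 7705637 = 31·248568 + 29
37: 7705637 = 37·208260 + 17
41: 7705637 = 41·187942 + 15
43: 7705637 = 43·179200 + 37
47: 7705637 = 47·163949 + 34
53: 7705637 = 53·145389 + 20
59: 7705637 = 59·130604 + 1
61: 7705637 = 61·126321 + 56
67: 7705637 = 67·115009 + 34
71: 7705637 = 71·108530 + 7
73: 7705637 = 73·105556 + 49
79: 7705637 = 79·97539 + 56
83: 7705637 = 83·92839

83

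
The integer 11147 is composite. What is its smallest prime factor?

11147 is odd.
Digit sum 14, not divisible by 3.
Ends in 7: not divisible by 5.
7: 11147 = 7·1592 + 3
11: 11147 = 11·1013 + 4
13: 11147 = 13·857 + 6
17: 11147 = 17·655 + 12
19: 11147 = 19·586 + 13
23: 11147 = 23·484 + 15
29: 11147 = 29·384 + 11
31: 11147 = 31·359 + 18
37: 11147 = 37·301 + 10
41: 11147 = 41·271 + 36
43: 11147 = 43·259 + 10
47: 11147 = 47·237 + 8
53: 11147 = 53·210 + 17
59: 11147 = 59·188 + 55
61: 11147 = 61·182 + 45
67: 11147 = 67·166 + 25
71: 11147 = 71·157

71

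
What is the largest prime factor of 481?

37

481 = 13 · 37
37 is prime.
So 481 = 13 · 37; the largest prime factor is 37.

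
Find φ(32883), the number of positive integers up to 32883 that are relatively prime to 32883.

21504

Factor: 32883 = 3 · 97 · 113.
φ(32883) = (3−1) · (97−1) · (113−1) = 2 · 96 · 112 = 21504.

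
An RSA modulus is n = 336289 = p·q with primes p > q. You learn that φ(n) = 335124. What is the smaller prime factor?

523

φ(n) = (p−1)(q−1) = n − (p+q) + 1, so p + q = 336289 − 335124 + 1 = 1166.
p and q are the roots of t² − 1166t + 336289 = 0.
Discriminant: 1166² − 4·336289 = 1359556 − 1345156 = 14400; √14400 = 120.
q = (1166 − 120)/2 = 523, p = (1166 + 120)/2 = 643.
Check: 523 · 643 = 336289.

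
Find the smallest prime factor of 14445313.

73

14445313 is odd.
Digit sum 25, not divisible by 3.
Ends in 3: not divisible by 5.
7: 14445313 = 7·2063616 + 1
11: 14445313 = 11·1313210 + 3
13: 14445313 = 13·1111177 + 12
17: 14445313 = 17·849724 + 5
19: 14445313 = 19·760279 + 12
23: 14445313 = 23·628057 + 2
29: 14445313 = 29·498114 + 7
31: 14445313 = 31·465977 + 26
37: 14445313 = 37·390413 + 32
41: 14445313 = 41·352324 + 29
43: 14445313 = 43·335937 + 22
47: 14445313 = 47·307347 + 4
53: 14445313 = 53·272553 + 4
59: 14445313 = 59·244835 + 48
61: 14445313 = 61·236808 + 25
67: 14445313 = 67·215601 + 46
71: 14445313 = 71·203455 + 8
73: 14445313 = 73·197881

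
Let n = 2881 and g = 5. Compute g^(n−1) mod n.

5^1 ≡ 5 (mod 2881)
5^2 ≡ 5^2 = 25 ≡ 25 (mod 2881)
5^4 ≡ 25^2 = 625 ≡ 625 (mod 2881)
5^8 ≡ 625^2 = 390625 ≡ 1690 (mod 2881)
5^16 ≡ 1690^2 = 2856100 ≡ 1029 (mod 2881)
5^32 ≡ 1029^2 = 1058841 ≡ 1514 (mod 2881)
5^64 ≡ 1514^2 = 2292196 ≡ 1801 (mod 2881)
5^128 ≡ 1801^2 = 3243601 ≡ 2476 (mod 2881)
5^256 ≡ 2476^2 = 6130576 ≡ 2689 (mod 2881)
5^512 ≡ 2689^2 = 7230721 ≡ 2292 (mod 2881)
5^1024 ≡ 2292^2 = 5253264 ≡ 1201 (mod 2881)
5^2048 ≡ 1201^2 = 1442401 ≡ 1901 (mod 2881)
2880 = 2048 + 512 + 256 + 64 in binary powers of 2.
So 5^2880 ≡ 1901 · 2292 · 2689 · 1801 ≡ 1466 (mod 2881).
Since 1466 ≠ 1, base 5 is a Fermat witness: 2881 is composite.

1466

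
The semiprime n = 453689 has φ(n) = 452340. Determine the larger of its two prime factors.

719

φ(n) = (p−1)(q−1) = n − (p+q) + 1, so p + q = 453689 − 452340 + 1 = 1350.
p and q are the roots of t² − 1350t + 453689 = 0.
Discriminant: 1350² − 4·453689 = 1822500 − 1814756 = 7744; √7744 = 88.
q = (1350 − 88)/2 = 631, p = (1350 + 88)/2 = 719.
Check: 631 · 719 = 453689.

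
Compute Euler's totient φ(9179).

Factor: 9179 = 67 · 137.
φ(9179) = (67−1) · (137−1) = 66 · 136 = 8976.

8976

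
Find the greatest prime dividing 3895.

41

3895 = 5 · 779
779 = 19 · 41
41 is prime.
So 3895 = 5 · 19 · 41; the largest prime factor is 41.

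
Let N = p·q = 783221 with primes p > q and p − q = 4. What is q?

Since p = q + 4, we have 783221 = q(q + 4), so q² + 4q − 783221 = 0.
Discriminant: 4² + 4·783221 = 16 + 3132884 = 3132900; √3132900 = 1770.
q = (−4 + 1770)/2 = 883, and p = q + 4 = 887.
Check: 883 · 887 = 783221.

883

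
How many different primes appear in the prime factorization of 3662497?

4

3662497 = 17^2 · 12673
12673 = 19 · 667
667 = 23 · 29
3662497 = 17^2 · 19 · 23 · 29, which has 4 distinct prime factors.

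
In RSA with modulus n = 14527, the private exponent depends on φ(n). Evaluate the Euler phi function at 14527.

14256

Factor: 14527 = 73 · 199.
φ(14527) = (73−1) · (199−1) = 72 · 198 = 14256.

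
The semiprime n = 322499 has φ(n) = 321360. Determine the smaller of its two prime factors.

521

φ(n) = (p−1)(q−1) = n − (p+q) + 1, so p + q = 322499 − 321360 + 1 = 1140.
p and q are the roots of t² − 1140t + 322499 = 0.
Discriminant: 1140² − 4·322499 = 1299600 − 1289996 = 9604; √9604 = 98.
q = (1140 − 98)/2 = 521, p = (1140 + 98)/2 = 619.
Check: 521 · 619 = 322499.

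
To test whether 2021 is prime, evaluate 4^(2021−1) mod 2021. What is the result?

385

4^1 ≡ 4 (mod 2021)
4^2 ≡ 4^2 = 16 ≡ 16 (mod 2021)
4^4 ≡ 16^2 = 256 ≡ 256 (mod 2021)
4^8 ≡ 256^2 = 65536 ≡ 864 (mod 2021)
4^16 ≡ 864^2 = 746496 ≡ 747 (mod 2021)
4^32 ≡ 747^2 = 558009 ≡ 213 (mod 2021)
4^64 ≡ 213^2 = 45369 ≡ 907 (mod 2021)
4^128 ≡ 907^2 = 822649 ≡ 102 (mod 2021)
4^256 ≡ 102^2 = 10404 ≡ 299 (mod 2021)
4^512 ≡ 299^2 = 89401 ≡ 477 (mod 2021)
4^1024 ≡ 477^2 = 227529 ≡ 1177 (mod 2021)
2020 = 1024 + 512 + 256 + 128 + 64 + 32 + 4 in binary powers of 2.
So 4^2020 ≡ 1177 · 477 · 299 · 102 · 907 · 213 · 256 ≡ 385 (mod 2021).
Since 385 ≠ 1, base 4 is a Fermat witness: 2021 is composite.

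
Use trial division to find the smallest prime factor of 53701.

53701 is odd.
Digit sum 16, not divisible by 3.
Ends in 1: not divisible by 5.
7: 53701 = 7·7671 + 4
11: 53701 = 11·4881 + 10
13: 53701 = 13·4130 + 11
17: 53701 = 17·3158 + 15
19: 53701 = 19·2826 + 7
23: 53701 = 23·2334 + 19
29: 53701 = 29·1851 + 22
31: 53701 = 31·1732 + 9
37: 53701 = 37·1451 + 14
41: 53701 = 41·1309 + 32
43: 53701 = 43·1248 + 37
47: 53701 = 47·1142 + 27
53: 53701 = 53·1013 + 12
59: 53701 = 59·910 + 11
61: 53701 = 61·880 + 21
67: 53701 = 67·801 + 34
71: 53701 = 71·756 + 25
73: 53701 = 73·735 + 46
79: 53701 = 79·679 + 60
83: 53701 = 83·647

83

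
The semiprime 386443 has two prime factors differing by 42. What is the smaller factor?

601

Since p = q + 42, we have 386443 = q(q + 42), so q² + 42q − 386443 = 0.
Discriminant: 42² + 4·386443 = 1764 + 1545772 = 1547536; √1547536 = 1244.
q = (−42 + 1244)/2 = 601, and p = q + 42 = 643.
Check: 601 · 643 = 386443.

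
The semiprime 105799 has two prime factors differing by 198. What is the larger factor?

Since p = q + 198, we have 105799 = q(q + 198), so q² + 198q − 105799 = 0.
Discriminant: 198² + 4·105799 = 39204 + 423196 = 462400; √462400 = 680.
q = (−198 + 680)/2 = 241, and p = q + 198 = 439.
Check: 241 · 439 = 105799.

439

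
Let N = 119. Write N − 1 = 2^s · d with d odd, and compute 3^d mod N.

119 − 1 = 118 = 2^1 · 59, so d = 59.
3^1 ≡ 3 (mod 119)
3^2 ≡ 3^2 = 9 ≡ 9 (mod 119)
3^4 ≡ 9^2 = 81 ≡ 81 (mod 119)
3^8 ≡ 81^2 = 6561 ≡ 16 (mod 119)
3^16 ≡ 16^2 = 256 ≡ 18 (mod 119)
3^32 ≡ 18^2 = 324 ≡ 86 (mod 119)
59 = 32 + 16 + 8 + 2 + 1 in binary powers of 2.
So 3^59 ≡ 86 · 18 · 16 · 9 · 3 ≡ 75 (mod 119).
Squaring chain: 75; never reaches −1, so base 3 is a Miller–Rabin witness that 119 is composite.

75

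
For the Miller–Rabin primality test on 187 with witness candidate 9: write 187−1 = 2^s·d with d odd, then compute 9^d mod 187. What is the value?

25

187 − 1 = 186 = 2^1 · 93, so d = 93.
9^1 ≡ 9 (mod 187)
9^2 ≡ 9^2 = 81 ≡ 81 (mod 187)
9^4 ≡ 81^2 = 6561 ≡ 16 (mod 187)
9^8 ≡ 16^2 = 256 ≡ 69 (mod 187)
9^16 ≡ 69^2 = 4761 ≡ 86 (mod 187)
9^32 ≡ 86^2 = 7396 ≡ 103 (mod 187)
9^64 ≡ 103^2 = 10609 ≡ 137 (mod 187)
93 = 64 + 16 + 8 + 4 + 1 in binary powers of 2.
So 9^93 ≡ 137 · 86 · 69 · 16 · 9 ≡ 25 (mod 187).
Squaring chain: 25; never reaches −1, so base 9 is a Miller–Rabin witness that 187 is composite.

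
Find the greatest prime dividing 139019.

61

139019 = 43 · 3233
3233 = 53 · 61
61 is prime.
So 139019 = 43 · 53 · 61; the largest prime factor is 61.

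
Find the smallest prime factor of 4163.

4163 is odd.
Digit sum 14, not divisible by 3.
Ends in 3: not divisible by 5.
7: 4163 = 7·594 + 5
11: 4163 = 11·378 + 5
13: 4163 = 13·320 + 3
17: 4163 = 17·244 + 15
19: 4163 = 19·219 + 2
23: 4163 = 23·181

23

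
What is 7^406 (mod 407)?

7^1 ≡ 7 (mod 407)
7^2 ≡ 7^2 = 49 ≡ 49 (mod 407)
7^4 ≡ 49^2 = 2401 ≡ 366 (mod 407)
7^8 ≡ 366^2 = 133956 ≡ 53 (mod 407)
7^16 ≡ 53^2 = 2809 ≡ 367 (mod 407)
7^32 ≡ 367^2 = 134689 ≡ 379 (mod 407)
7^64 ≡ 379^2 = 143641 ≡ 377 (mod 407)
7^128 ≡ 377^2 = 142129 ≡ 86 (mod 407)
7^256 ≡ 86^2 = 7396 ≡ 70 (mod 407)
406 = 256 + 128 + 16 + 4 + 2 in binary powers of 2.
So 7^406 ≡ 70 · 86 · 367 · 366 · 49 ≡ 81 (mod 407).
Since 81 ≠ 1, base 7 is a Fermat witness: 407 is composite.

81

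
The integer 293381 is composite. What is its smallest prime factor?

11

293381 is odd.
Digit sum 26, not divisible by 3.
Ends in 1: not divisible by 5.
7: 293381 = 7·41911 + 4
11: 293381 = 11·26671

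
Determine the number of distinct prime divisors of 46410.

6

46410 = 2 · 23205
23205 = 3 · 7735
7735 = 5 · 1547
1547 = 7 · 221
221 = 13 · 17
46410 = 2 · 3 · 5 · 7 · 13 · 17, which has 6 distinct prime factors.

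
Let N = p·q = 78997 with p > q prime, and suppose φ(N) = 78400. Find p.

401

φ(n) = (p−1)(q−1) = n − (p+q) + 1, so p + q = 78997 − 78400 + 1 = 598.
p and q are the roots of t² − 598t + 78997 = 0.
Discriminant: 598² − 4·78997 = 357604 − 315988 = 41616; √41616 = 204.
q = (598 − 204)/2 = 197, p = (598 + 204)/2 = 401.
Check: 197 · 401 = 78997.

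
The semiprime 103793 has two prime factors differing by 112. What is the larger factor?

383

Since p = q + 112, we have 103793 = q(q + 112), so q² + 112q − 103793 = 0.
Discriminant: 112² + 4·103793 = 12544 + 415172 = 427716; √427716 = 654.
q = (−112 + 654)/2 = 271, and p = q + 112 = 383.
Check: 271 · 383 = 103793.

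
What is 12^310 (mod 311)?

1

12^1 ≡ 12 (mod 311)
12^2 ≡ 12^2 = 144 ≡ 144 (mod 311)
12^4 ≡ 144^2 = 20736 ≡ 210 (mod 311)
12^8 ≡ 210^2 = 44100 ≡ 249 (mod 311)
12^16 ≡ 249^2 = 62001 ≡ 112 (mod 311)
12^32 ≡ 112^2 = 12544 ≡ 104 (mod 311)
12^64 ≡ 104^2 = 10816 ≡ 242 (mod 311)
12^128 ≡ 242^2 = 58564 ≡ 96 (mod 311)
12^256 ≡ 96^2 = 9216 ≡ 197 (mod 311)
310 = 256 + 32 + 16 + 4 + 2 in binary powers of 2.
So 12^310 ≡ 197 · 104 · 112 · 210 · 144 ≡ 1 (mod 311).
Since the result is 1, base 12 gives no evidence that 311 is composite.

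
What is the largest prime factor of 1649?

97

1649 = 17 · 97
97 is prime.
So 1649 = 17 · 97; the largest prime factor is 97.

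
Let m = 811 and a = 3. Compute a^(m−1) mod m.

3^1 ≡ 3 (mod 811)
3^2 ≡ 3^2 = 9 ≡ 9 (mod 811)
3^4 ≡ 9^2 = 81 ≡ 81 (mod 811)
3^8 ≡ 81^2 = 6561 ≡ 73 (mod 811)
3^16 ≡ 73^2 = 5329 ≡ 463 (mod 811)
3^32 ≡ 463^2 = 214369 ≡ 265 (mod 811)
3^64 ≡ 265^2 = 70225 ≡ 479 (mod 811)
3^128 ≡ 479^2 = 229441 ≡ 739 (mod 811)
3^256 ≡ 739^2 = 546121 ≡ 318 (mod 811)
3^512 ≡ 318^2 = 101124 ≡ 560 (mod 811)
810 = 512 + 256 + 32 + 8 + 2 in binary powers of 2.
So 3^810 ≡ 560 · 318 · 265 · 73 · 9 ≡ 1 (mod 811).
Since the result is 1, base 3 gives no evidence that 811 is composite.

1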